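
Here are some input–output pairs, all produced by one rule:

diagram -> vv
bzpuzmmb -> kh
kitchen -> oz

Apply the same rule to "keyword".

tm

The pattern: keep one character in every 3, starting at position 3 (positions 3rd, 6th, 9th, ...), then shift every letter 5 places backward in the alphabet (wrapping around).
For "keyword", step one produces "yr"; step two turns that into "tm".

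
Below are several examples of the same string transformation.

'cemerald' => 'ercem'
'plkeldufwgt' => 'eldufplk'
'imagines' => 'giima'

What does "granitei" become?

The pattern: delete the last 3 characters, then move the first 3 characters to the end (rotate left by 3).
Starting from "granitei": after the first operation, "grani"; after the second, "nigra".

nigra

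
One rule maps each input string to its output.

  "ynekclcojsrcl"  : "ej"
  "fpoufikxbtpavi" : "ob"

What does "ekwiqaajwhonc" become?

The pattern: keep every other character starting from the first (positions 1st, 3rd, 5th, ...), then keep one character in every 3, starting at position 2 (positions 2nd, 5th, 8th, ...).
Starting from "ekwiqaajwhonc": after the first operation, "ewqawoc"; after the second, "ww".

ww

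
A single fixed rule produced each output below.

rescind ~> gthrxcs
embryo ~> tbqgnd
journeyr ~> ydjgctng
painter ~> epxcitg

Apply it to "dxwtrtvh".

In each case the input is transformed by: shift every letter 11 places backward in the alphabet (wrapping around).
Doing the same to "dxwtrtvh": "smligikw".

smligikw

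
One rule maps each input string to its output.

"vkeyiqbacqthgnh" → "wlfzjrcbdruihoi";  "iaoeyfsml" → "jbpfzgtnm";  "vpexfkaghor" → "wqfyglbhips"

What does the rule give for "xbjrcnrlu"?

The rule is to shift every letter 1 place forward in the alphabet (wrapping around).
So "xbjrcnrlu" becomes "ycksdosmv".

ycksdosmv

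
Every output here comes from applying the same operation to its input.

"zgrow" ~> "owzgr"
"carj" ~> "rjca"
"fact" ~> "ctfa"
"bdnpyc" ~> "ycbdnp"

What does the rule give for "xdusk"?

skxdu

Rule — move the last 2 characters to the front (rotate right by 2).
Applying that to "xdusk" gives "skxdu".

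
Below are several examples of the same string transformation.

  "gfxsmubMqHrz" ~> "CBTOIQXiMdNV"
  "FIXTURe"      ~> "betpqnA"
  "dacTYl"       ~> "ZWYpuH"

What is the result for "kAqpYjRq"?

The pattern: flip the case of every letter, then shift every letter 4 places backward in the alphabet (wrapping around).
So "kAqpYjRq" becomes "GwMLuFnM".
(Check on "gfxsmubMqHrz": → "GFXSMUBmQhRZ" → "CBTOIQXiMdNV" ✓)

GwMLuFnM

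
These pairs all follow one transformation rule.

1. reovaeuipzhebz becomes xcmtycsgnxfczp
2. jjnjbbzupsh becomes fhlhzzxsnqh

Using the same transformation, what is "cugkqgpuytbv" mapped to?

tseioenswrza

Looking at the pairs, the operation is to shift every letter 2 places backward in the alphabet (wrapping around), then swap the first and last characters.
Starting from "cugkqgpuytbv": after the first operation, "aseioenswrzt"; after the second, "tseioenswrza".
(Check on "reovaeuipzhebz": → "pcmtycsgnxfczx" → "xcmtycsgnxfczp" ✓)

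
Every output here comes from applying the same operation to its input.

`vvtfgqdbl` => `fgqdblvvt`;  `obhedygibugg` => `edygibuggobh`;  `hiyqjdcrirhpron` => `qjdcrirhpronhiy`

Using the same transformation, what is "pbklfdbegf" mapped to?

The rule is to move the first 3 characters to the end (rotate left by 3).
So "pbklfdbegf" becomes "lfdbegfpbk".

lfdbegfpbk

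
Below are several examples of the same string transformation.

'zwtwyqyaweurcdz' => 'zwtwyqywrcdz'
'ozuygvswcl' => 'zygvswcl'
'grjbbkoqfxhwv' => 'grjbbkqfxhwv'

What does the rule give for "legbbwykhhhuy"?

lgbbwykhhhy

The pattern: remove every vowel.
So "legbbwykhhhuy" becomes "lgbbwykhhhy".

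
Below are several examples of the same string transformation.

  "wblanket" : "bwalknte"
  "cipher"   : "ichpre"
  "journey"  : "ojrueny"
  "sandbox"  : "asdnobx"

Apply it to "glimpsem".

The transformation: swap each adjacent pair of characters (1↔2, 3↔4, ...).
Doing the same to "glimpsem": "lgmispme".

lgmispme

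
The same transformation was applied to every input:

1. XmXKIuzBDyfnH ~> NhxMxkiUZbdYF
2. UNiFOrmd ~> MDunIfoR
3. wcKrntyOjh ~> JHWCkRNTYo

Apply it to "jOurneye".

What's happening: move the last 2 characters to the front (rotate right by 2), then flip the case of every letter.
For "jOurneye", step one produces "yejOurne"; step two turns that into "YEJoURNE".

YEJoURNE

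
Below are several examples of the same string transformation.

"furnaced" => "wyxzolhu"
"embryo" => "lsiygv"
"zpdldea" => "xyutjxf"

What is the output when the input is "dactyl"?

nsfxuw

In each case the input is transformed by: shift every letter 6 places backward in the alphabet (wrapping around), then move the last 3 characters to the front (rotate right by 3).
For "dactyl" the result is "nsfxuw".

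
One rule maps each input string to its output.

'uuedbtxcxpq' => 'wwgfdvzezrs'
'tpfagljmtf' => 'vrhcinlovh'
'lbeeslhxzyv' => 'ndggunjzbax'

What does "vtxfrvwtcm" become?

The transformation: shift every letter 2 places forward in the alphabet (wrapping around).
On "vtxfrvwtcm" that produces "xvzhtxyveo".

xvzhtxyveo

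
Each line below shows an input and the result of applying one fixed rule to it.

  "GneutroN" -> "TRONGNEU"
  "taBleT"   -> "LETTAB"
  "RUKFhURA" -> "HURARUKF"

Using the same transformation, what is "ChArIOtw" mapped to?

IOTWCHAR

In each case the input is transformed by: swap the front and back halves of the string, then convert every letter to uppercase.
On "ChArIOtw": the first step gives "IOtwChAr", and the second then gives "IOTWCHAR".
(Check on "GneutroN": → "troNGneu" → "TRONGNEU" ✓)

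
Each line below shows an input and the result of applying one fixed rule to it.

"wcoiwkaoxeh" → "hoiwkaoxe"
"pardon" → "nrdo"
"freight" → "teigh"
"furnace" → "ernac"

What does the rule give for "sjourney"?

The rule is to delete the first 2 characters, then move the last character to the front.
Applying that to "sjourney" gives "yourne".

yourne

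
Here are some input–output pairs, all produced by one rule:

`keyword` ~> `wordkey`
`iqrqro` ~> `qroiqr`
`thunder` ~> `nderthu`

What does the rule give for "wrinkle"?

The transformation: move the first 3 characters to the end (rotate left by 3).
Doing the same to "wrinkle": "nklewri".

nklewri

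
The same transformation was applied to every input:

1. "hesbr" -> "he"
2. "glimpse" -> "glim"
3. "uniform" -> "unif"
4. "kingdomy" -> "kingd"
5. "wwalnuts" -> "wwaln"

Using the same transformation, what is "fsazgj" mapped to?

fsa

Rule — delete the last 3 characters.
Applying that to "fsazgj" gives "fsa".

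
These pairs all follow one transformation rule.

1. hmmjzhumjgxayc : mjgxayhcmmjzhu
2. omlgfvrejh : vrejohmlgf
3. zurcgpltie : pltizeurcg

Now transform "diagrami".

Rule — swap the first and last characters, then swap the front and back halves of the string.
Applying both steps to "diagrami": "iiagramd", then "ramdiiag".

ramdiiag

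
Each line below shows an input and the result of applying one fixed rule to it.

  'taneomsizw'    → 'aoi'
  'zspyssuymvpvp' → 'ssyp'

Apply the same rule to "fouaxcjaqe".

oxa

Looking at the pairs, the operation is to keep one character in every 3, starting at position 2 (positions 2nd, 5th, 8th, ...).
"fouaxcjaqe" → "oxa".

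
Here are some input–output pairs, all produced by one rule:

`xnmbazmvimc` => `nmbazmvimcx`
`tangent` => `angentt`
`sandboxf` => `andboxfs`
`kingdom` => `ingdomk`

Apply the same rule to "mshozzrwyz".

What's happening: move the first character to the end.
For "mshozzrwyz" the result is "shozzrwyzm".

shozzrwyzm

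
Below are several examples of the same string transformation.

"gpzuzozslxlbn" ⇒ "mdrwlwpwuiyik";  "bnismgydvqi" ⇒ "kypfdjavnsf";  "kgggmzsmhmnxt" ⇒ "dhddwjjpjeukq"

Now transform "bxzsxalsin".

Looking at the pairs, the operation is to swap each adjacent pair of characters (1↔2, 3↔4, ...), then shift every letter 3 places backward in the alphabet (wrapping around).
"bxzsxalsin" → "uypwxupikf".
(Check on "bnismgydvqi": → "nbsigmdyqvi" → "kypfdjavnsf" ✓)

uypwxupikf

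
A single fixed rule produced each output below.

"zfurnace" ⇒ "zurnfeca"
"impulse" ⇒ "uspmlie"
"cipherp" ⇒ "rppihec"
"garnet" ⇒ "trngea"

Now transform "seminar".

Looking at the pairs, the operation is to sort the characters into reverse alphabetical order.
On "seminar" that produces "srnmiea".

srnmiea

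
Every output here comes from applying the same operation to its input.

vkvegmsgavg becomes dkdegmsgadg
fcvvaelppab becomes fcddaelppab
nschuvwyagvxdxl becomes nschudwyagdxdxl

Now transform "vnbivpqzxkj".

dnbidpqzxkj

The pattern: replace every "v" with "d".
On "vnbivpqzxkj" that produces "dnbidpqzxkj".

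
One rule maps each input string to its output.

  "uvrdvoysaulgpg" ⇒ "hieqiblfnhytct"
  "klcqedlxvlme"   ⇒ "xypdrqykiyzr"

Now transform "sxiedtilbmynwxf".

fkvrqgvyozlajks

The pattern: shift every letter 13 places forward in the alphabet (wrapping around) — i.e. ROT13.
"sxiedtilbmynwxf" → "fkvrqgvyozlajks".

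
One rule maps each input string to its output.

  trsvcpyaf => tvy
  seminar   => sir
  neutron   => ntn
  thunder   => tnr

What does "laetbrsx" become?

The pattern: keep one character in every 3, starting at position 1 (positions 1st, 4th, 7th, ...).
Doing the same to "laetbrsx": "lts".

lts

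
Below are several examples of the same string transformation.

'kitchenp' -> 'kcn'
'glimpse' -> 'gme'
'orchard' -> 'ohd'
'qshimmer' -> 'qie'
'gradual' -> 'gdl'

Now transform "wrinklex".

In each case the input is transformed by: keep one character in every 3, starting at position 1 (positions 1st, 4th, 7th, ...).
Doing the same to "wrinklex": "wne".

wne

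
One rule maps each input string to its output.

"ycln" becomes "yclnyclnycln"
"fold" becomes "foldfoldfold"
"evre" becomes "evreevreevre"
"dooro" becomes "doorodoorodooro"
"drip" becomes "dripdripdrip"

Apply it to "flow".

What's happening: write the whole string 3 times in a row.
So "flow" becomes "flowflowflow".

flowflowflow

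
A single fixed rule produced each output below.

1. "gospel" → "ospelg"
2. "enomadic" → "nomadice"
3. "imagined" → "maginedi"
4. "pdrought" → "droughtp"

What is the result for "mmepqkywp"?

mepqkywpm

Rule — move the first character to the end.
For "mmepqkywp" the result is "mepqkywpm".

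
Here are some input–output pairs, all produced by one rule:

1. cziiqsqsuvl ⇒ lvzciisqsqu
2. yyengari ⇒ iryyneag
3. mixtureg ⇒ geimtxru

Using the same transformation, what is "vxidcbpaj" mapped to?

Looking at the pairs, the operation is to move the last 2 characters to the front (rotate right by 2), then swap each adjacent pair of characters (1↔2, 3↔4, ...).
Doing the same to "vxidcbpaj": "jaxvdibcp".

jaxvdibcp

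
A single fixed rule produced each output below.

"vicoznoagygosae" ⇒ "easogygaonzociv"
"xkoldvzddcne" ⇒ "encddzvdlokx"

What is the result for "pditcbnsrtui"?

iutrsnbctidp

Rule — reverse the string.
On "pditcbnsrtui" that produces "iutrsnbctidp".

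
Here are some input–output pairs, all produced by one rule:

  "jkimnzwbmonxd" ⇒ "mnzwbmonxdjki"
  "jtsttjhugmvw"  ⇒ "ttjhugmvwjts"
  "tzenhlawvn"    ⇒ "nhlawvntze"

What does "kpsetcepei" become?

Looking at the pairs, the operation is to move the first 3 characters to the end (rotate left by 3).
For "kpsetcepei" the result is "etcepeikps".

etcepeikps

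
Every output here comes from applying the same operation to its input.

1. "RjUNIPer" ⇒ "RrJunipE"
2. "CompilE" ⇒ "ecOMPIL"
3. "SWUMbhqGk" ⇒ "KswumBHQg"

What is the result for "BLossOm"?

MblOSSo

Looking at the pairs, the operation is to move the last character to the front, then flip the case of every letter.
Starting from "BLossOm": after the first operation, "mBLossO"; after the second, "MblOSSo".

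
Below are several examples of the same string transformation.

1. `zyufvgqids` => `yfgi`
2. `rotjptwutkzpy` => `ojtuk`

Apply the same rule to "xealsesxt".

ele

In each case the input is transformed by: delete the last 2 characters, then keep every other character starting from the second (positions 2nd, 4th, 6th, ...).
Applying both steps to "xealsesxt": "xealses", then "ele".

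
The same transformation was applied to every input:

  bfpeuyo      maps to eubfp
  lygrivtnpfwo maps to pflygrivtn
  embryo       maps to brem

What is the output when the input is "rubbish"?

Rule — delete the last 2 characters, then move the last 2 characters to the front (rotate right by 2).
Starting from "rubbish": after the first operation, "rubbi"; after the second, "birub".

birub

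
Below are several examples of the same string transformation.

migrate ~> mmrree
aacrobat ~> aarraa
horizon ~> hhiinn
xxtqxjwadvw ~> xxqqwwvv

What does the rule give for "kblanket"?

The transformation: keep one character in every 3, starting at position 1 (positions 1st, 4th, 7th, ...), then double every character.
Working it through for "kblanket": intermediate "kae", final "kkaaee".

kkaaee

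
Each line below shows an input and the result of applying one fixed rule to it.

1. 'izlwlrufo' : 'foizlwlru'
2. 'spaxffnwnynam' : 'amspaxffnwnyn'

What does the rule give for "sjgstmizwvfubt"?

In each case the input is transformed by: move the last 2 characters to the front (rotate right by 2).
On "sjgstmizwvfubt" that produces "btsjgstmizwvfu".

btsjgstmizwvfu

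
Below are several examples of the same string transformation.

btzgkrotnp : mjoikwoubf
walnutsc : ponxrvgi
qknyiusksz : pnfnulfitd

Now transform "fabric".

mdxavw

Each output is the input with this applied: swap the front and back halves of the string, then shift every letter 5 places backward in the alphabet (wrapping around).
Starting from "fabric": after the first operation, "ricfab"; after the second, "mdxavw".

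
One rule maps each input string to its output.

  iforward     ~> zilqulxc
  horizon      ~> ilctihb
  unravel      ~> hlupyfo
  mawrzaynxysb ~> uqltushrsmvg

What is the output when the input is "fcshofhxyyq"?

Rule — move the first character to the end, then shift every letter 6 places backward in the alphabet (wrapping around).
"fcshofhxyyq" → "cshofhxyyqf" → "wmbizbrsskz".

wmbizbrsskz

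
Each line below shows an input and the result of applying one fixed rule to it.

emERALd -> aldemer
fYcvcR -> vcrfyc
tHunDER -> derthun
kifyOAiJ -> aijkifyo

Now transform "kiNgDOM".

domking

In each case the input is transformed by: move the last 3 characters to the front (rotate right by 3), then convert every letter to lowercase.
So "kiNgDOM" becomes "domking".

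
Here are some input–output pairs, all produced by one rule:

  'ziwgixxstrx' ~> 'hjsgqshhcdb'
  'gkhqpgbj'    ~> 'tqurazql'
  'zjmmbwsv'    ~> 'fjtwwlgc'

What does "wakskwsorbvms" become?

The rule is to move the last character to the front, then shift every letter 10 places forward in the alphabet (wrapping around).
"wakskwsorbvms" → "swakskwsorbvm" → "cgkucugcyblfw".
(Check on "gkhqpgbj": → "jgkhqpgb" → "tqurazql" ✓)

cgkucugcyblfw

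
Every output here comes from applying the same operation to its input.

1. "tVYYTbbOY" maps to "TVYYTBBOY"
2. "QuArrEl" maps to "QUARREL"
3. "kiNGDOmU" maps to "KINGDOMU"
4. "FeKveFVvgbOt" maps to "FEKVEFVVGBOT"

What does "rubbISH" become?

What's happening: convert every letter to uppercase.
So "rubbISH" becomes "RUBBISH".

RUBBISH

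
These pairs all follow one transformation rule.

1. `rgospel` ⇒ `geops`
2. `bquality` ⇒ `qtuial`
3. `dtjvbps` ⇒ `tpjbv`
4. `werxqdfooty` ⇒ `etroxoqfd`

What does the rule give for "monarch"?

ocnra

The rule is to take characters alternately from the front and the back (1st, last, 2nd, 2nd-last, ...), then delete the first 2 characters.
Starting from "monarch": after the first operation, "mhocnra"; after the second, "ocnra".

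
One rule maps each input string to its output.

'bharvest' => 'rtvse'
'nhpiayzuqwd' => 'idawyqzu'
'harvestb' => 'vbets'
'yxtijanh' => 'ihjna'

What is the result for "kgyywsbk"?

ykwbs

In each case the input is transformed by: delete the first 3 characters, then take characters alternately from the front and the back (1st, last, 2nd, 2nd-last, ...).
For "kgyywsbk", step one produces "ywsbk"; step two turns that into "ykwbs".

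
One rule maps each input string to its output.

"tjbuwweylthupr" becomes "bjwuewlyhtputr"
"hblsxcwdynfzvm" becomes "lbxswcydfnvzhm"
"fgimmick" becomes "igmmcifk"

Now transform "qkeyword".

ekwyroqd

Looking at the pairs, the operation is to move the first character to the end, then swap each adjacent pair of characters (1↔2, 3↔4, ...).
On "qkeyword" that produces "ekwyroqd".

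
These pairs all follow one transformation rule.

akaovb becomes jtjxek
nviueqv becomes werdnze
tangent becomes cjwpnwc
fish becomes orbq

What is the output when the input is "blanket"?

kujwtnc

In each case the input is transformed by: shift every letter 9 places forward in the alphabet (wrapping around).
Doing the same to "blanket": "kujwtnc".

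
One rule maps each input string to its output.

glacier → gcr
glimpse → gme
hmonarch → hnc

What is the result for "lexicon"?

lin

The rule is to keep one character in every 3, starting at position 1 (positions 1st, 4th, 7th, ...).
"lexicon" → "lin".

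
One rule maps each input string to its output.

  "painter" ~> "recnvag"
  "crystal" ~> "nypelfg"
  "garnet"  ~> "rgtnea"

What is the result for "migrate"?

The rule is to move the last 2 characters to the front (rotate right by 2), then shift every letter 13 places forward in the alphabet (wrapping around) — i.e. ROT13.
On "migrate" that produces "grzvten".

grzvten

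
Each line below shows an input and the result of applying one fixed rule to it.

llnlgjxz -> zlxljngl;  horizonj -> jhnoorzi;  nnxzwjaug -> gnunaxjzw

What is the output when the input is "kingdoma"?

What's happening: reverse the string, then take characters alternately from the front and the back (1st, last, 2nd, 2nd-last, ...).
So "kingdoma" becomes "akmiondg".

akmiondg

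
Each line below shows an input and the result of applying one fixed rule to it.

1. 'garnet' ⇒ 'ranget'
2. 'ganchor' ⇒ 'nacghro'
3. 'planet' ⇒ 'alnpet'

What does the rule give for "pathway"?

Each output is the input with this applied: move the first 2 characters to the end (rotate left by 2), then take characters alternately from the front and the back (1st, last, 2nd, 2nd-last, ...).
For "pathway", step one produces "thwaypa"; step two turns that into "tahpwya".

tahpwya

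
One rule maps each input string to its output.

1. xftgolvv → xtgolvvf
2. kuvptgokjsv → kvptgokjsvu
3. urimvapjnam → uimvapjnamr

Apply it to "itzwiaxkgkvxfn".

izwiaxkgkvxfnt

Each output is the input with this applied: move the first character to the end, then swap the first and last characters.
Applying both steps to "itzwiaxkgkvxfn": "tzwiaxkgkvxfni", then "izwiaxkgkvxfnt".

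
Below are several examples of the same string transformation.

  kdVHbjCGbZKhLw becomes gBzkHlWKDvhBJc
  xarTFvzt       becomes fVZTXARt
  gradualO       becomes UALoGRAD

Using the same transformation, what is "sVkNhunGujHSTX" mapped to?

gUJhstxSvKnHUN

What's happening: flip the case of every letter, then swap the front and back halves of the string.
"sVkNhunGujHSTX" → "gUJhstxSvKnHUN".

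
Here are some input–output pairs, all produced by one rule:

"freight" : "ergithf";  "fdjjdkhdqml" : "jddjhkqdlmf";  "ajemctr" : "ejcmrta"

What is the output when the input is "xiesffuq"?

The transformation: move the first character to the end, then swap each adjacent pair of characters (1↔2, 3↔4, ...).
Applying both steps to "xiesffuq": "iesffuqx", then "eifsufxq".

eifsufxq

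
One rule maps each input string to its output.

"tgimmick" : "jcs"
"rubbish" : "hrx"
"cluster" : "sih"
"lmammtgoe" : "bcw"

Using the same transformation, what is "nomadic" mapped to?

Looking at the pairs, the operation is to shift every letter 10 places backward in the alphabet (wrapping around), then keep one character in every 3, starting at position 1 (positions 1st, 4th, 7th, ...).
For "nomadic", step one produces "decqtys"; step two turns that into "dqs".
(Check on "lmammtgoe": → "bcqccjweu" → "bcw" ✓)

dqs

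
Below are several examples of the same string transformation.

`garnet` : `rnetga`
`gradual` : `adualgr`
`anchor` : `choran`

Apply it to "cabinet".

binetca

The pattern: move the first 2 characters to the end (rotate left by 2).
For "cabinet" the result is "binetca".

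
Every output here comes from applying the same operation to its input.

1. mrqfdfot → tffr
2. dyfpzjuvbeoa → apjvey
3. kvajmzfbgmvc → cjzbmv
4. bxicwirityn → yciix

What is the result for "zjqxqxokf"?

kxxj

The rule is to keep every other character starting from the second (positions 2nd, 4th, 6th, ...), then swap the first and last characters.
For "zjqxqxokf", step one produces "jxxk"; step two turns that into "kxxj".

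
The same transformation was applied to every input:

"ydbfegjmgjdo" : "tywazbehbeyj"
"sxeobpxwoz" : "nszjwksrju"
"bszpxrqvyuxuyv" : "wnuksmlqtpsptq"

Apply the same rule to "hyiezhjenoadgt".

ctdzucezijvybo

Each output is the input with this applied: shift every letter 5 places backward in the alphabet (wrapping around).
So "hyiezhjenoadgt" becomes "ctdzucezijvybo".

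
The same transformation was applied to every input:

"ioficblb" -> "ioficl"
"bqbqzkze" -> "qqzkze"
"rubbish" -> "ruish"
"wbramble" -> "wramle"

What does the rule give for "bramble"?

The pattern: remove every "b".
On "bramble" that produces "ramle".

ramle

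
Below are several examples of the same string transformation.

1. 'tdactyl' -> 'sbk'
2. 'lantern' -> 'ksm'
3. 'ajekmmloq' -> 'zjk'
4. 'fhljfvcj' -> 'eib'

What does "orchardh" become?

The rule is to keep one character in every 3, starting at position 1 (positions 1st, 4th, 7th, ...), then shift every letter 1 place backward in the alphabet (wrapping around).
Applying both steps to "orchardh": "ohd", then "ngc".

ngc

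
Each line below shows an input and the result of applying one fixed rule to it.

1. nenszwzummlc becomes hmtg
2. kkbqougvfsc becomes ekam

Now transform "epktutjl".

ynd

The pattern: keep one character in every 3, starting at position 1 (positions 1st, 4th, 7th, ...), then shift every letter 6 places backward in the alphabet (wrapping around).
Working it through for "epktutjl": intermediate "etj", final "ynd".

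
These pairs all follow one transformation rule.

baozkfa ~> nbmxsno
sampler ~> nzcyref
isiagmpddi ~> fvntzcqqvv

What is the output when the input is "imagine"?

zntvarv

Looking at the pairs, the operation is to shift every letter 13 places forward in the alphabet (wrapping around) — i.e. ROT13, then move the first character to the end.
For "imagine" the result is "zntvarv".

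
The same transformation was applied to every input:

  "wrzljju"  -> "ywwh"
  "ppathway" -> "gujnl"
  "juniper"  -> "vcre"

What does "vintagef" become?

In each case the input is transformed by: shift every letter 13 places forward in the alphabet (wrapping around) — i.e. ROT13, then delete the first 3 characters.
On "vintagef": the first step gives "ivagntrs", and the second then gives "gntrs".

gntrs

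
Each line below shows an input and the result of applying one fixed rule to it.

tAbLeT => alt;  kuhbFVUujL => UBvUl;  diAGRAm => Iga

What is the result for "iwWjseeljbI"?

WJELB

Rule — flip the case of every letter, then keep every other character starting from the second (positions 2nd, 4th, 6th, ...).
Working it through for "iwWjseeljbI": intermediate "IWwJSEELJBi", final "WJELB".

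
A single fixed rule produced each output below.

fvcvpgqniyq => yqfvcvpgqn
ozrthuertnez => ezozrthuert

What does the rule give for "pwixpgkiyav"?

avpwixpgki

In each case the input is transformed by: move the last 2 characters to the front (rotate right by 2), then delete the last character.
"pwixpgkiyav" → "avpwixpgkiy" → "avpwixpgki".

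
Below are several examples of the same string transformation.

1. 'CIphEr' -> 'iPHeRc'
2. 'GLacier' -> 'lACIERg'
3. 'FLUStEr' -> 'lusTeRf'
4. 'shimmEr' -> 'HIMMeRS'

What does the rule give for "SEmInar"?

eMiNARs

What's happening: flip the case of every letter, then move the first character to the end.
Applying both steps to "SEmInar": "seMiNAR", then "eMiNARs".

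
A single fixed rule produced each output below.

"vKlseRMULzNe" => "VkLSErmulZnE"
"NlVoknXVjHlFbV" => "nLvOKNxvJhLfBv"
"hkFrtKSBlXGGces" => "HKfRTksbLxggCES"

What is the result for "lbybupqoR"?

In each case the input is transformed by: flip the case of every letter.
Applying that to "lbybupqoR" gives "LBYBUPQOr".

LBYBUPQOr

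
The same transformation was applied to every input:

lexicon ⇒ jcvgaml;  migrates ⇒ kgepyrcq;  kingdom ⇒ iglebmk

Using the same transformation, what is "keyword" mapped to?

icwumpb

What's happening: shift every letter 2 places backward in the alphabet (wrapping around).
For "keyword" the result is "icwumpb".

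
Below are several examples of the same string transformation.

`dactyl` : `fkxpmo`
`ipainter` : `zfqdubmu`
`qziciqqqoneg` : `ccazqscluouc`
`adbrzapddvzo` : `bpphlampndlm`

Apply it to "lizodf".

aprxul

Rule — swap the front and back halves of the string, then shift every letter 12 places forward in the alphabet (wrapping around).
Working it through for "lizodf": intermediate "odfliz", final "aprxul".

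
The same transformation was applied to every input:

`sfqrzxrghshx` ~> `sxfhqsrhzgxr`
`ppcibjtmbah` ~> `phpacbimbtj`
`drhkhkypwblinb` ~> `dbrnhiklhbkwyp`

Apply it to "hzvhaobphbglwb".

Looking at the pairs, the operation is to take characters alternately from the front and the back (1st, last, 2nd, 2nd-last, ...).
So "hzvhaobphbglwb" becomes "hbzwvlhgabohbp".

hbzwvlhgabohbp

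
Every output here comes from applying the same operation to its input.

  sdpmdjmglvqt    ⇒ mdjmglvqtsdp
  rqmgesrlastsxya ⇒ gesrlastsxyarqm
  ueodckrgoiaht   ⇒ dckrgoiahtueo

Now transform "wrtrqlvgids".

The pattern: move the first 3 characters to the end (rotate left by 3).
Doing the same to "wrtrqlvgids": "rqlvgidswrt".

rqlvgidswrt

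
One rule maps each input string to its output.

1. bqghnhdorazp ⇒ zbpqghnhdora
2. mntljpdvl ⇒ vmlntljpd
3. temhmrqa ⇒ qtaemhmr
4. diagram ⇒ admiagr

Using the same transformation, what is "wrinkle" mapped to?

Rule — swap the first and last characters, then move the last 2 characters to the front (rotate right by 2).
On "wrinkle": the first step gives "erinklw", and the second then gives "lwerink".
(Check on "diagram": → "miagrad" → "admiagr" ✓)

lwerink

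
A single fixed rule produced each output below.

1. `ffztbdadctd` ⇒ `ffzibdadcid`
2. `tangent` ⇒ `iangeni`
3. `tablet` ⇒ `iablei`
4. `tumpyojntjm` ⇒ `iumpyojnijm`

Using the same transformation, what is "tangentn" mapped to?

iangenin

The transformation: replace every "t" with "i".
For "tangentn" the result is "iangenin".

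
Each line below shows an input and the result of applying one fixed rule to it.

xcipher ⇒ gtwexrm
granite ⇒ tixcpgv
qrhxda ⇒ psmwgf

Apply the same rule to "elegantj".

Looking at the pairs, the operation is to shift every letter 11 places backward in the alphabet (wrapping around), then reverse the string.
On "elegantj": the first step gives "tatvpciy", and the second then gives "yicpvtat".

yicpvtat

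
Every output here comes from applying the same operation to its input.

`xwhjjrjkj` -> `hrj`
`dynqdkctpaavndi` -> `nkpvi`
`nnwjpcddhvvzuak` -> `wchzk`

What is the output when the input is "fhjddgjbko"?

jgk

The rule is to keep one character in every 3, starting at position 3 (positions 3rd, 6th, 9th, ...).
"fhjddgjbko" → "jgk".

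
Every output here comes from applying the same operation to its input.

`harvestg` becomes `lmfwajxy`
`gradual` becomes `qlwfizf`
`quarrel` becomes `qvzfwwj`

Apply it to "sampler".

The rule is to move the last character to the front, then shift every letter 5 places forward in the alphabet (wrapping around).
On "sampler" that produces "wxfruqj".

wxfruqj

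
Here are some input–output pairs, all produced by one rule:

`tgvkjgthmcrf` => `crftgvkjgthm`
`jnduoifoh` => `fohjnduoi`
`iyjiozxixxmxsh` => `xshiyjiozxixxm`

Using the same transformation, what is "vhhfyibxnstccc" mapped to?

cccvhhfyibxnst

Each output is the input with this applied: move the last 3 characters to the front (rotate right by 3).
Applying that to "vhhfyibxnstccc" gives "cccvhhfyibxnst".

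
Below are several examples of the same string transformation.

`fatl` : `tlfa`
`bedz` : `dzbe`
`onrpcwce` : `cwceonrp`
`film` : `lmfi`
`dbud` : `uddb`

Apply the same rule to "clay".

aycl

In each case the input is transformed by: swap the front and back halves of the string.
For "clay" the result is "aycl".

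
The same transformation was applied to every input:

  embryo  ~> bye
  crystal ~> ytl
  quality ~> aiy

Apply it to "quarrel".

The rule is to move the first character to the end, then keep every other character starting from the second (positions 2nd, 4th, 6th, ...).
Working it through for "quarrel": intermediate "uarrelq", final "arl".
(Check on "crystal": → "rystalc" → "ytl" ✓)

arl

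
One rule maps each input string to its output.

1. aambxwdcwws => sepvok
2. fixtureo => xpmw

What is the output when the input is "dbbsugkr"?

vtmc

Each output is the input with this applied: keep every other character starting from the first (positions 1st, 3rd, 5th, ...), then shift every letter 8 places backward in the alphabet (wrapping around).
For "dbbsugkr", step one produces "dbuk"; step two turns that into "vtmc".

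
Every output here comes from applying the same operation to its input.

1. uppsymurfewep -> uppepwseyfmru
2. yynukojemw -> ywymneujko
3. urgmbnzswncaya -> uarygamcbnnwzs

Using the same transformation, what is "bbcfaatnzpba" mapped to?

In each case the input is transformed by: take characters alternately from the front and the back (1st, last, 2nd, 2nd-last, ...).
So "bbcfaatnzpba" becomes "babbcpfzanat".

babbcpfzanat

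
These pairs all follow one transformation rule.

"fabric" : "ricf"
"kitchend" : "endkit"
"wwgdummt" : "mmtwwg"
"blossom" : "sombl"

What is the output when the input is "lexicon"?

In each case the input is transformed by: move the last 3 characters to the front (rotate right by 3), then delete the last 2 characters.
Working it through for "lexicon": intermediate "conlexi", final "conle".

conle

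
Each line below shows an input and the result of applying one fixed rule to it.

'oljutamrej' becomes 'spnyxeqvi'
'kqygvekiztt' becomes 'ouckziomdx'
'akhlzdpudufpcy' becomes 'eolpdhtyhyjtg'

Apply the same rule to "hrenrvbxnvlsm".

Each output is the input with this applied: shift every letter 4 places forward in the alphabet (wrapping around), then delete the last character.
Applying both steps to "hrenrvbxnvlsm": "lvirvzfbrzpwq", then "lvirvzfbrzpw".

lvirvzfbrzpw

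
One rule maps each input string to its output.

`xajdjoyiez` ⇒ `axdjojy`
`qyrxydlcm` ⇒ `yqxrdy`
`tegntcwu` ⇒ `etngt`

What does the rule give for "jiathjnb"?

Rule — delete the last 3 characters, then swap each adjacent pair of characters (1↔2, 3↔4, ...).
For "jiathjnb", step one produces "jiath"; step two turns that into "ijtah".

ijtah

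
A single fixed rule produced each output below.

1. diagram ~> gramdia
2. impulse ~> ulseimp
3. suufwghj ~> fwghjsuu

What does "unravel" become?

avelunr

Each output is the input with this applied: move the first 3 characters to the end (rotate left by 3).
"unravel" → "avelunr".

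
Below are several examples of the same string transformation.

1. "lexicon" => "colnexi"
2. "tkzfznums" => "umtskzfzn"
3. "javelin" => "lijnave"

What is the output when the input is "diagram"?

radmiag

Looking at the pairs, the operation is to swap the first and last characters, then move the last 3 characters to the front (rotate right by 3).
Working it through for "diagram": intermediate "miagrad", final "radmiag".
(Check on "tkzfznums": → "skzfznumt" → "umtskzfzn" ✓)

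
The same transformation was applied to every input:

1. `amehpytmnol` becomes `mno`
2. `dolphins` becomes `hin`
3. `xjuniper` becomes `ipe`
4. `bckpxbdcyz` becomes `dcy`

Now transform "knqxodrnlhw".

nlh

The transformation: move the last character to the front, then keep only the last 3 characters.
Working it through for "knqxodrnlhw": intermediate "wknqxodrnlh", final "nlh".
(Check on "xjuniper": → "rxjunipe" → "ipe" ✓)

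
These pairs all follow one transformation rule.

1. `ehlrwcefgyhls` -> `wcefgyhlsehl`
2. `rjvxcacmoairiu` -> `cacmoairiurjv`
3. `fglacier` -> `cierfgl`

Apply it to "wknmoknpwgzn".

The pattern: move the first 3 characters to the end (rotate left by 3), then delete the first character.
Applying both steps to "wknmoknpwgzn": "moknpwgznwkn", then "oknpwgznwkn".

oknpwgznwkn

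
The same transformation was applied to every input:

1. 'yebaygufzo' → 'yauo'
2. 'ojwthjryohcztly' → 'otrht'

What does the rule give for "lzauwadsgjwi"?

ludj

Rule — keep one character in every 3, starting at position 1 (positions 1st, 4th, 7th, ...).
"lzauwadsgjwi" → "ludj".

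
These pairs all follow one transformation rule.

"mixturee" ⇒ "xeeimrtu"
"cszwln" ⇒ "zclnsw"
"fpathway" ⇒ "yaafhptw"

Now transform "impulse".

What's happening: sort the characters into alphabetical order, then move the last character to the front.
Doing the same to "impulse": "ueilmps".

ueilmps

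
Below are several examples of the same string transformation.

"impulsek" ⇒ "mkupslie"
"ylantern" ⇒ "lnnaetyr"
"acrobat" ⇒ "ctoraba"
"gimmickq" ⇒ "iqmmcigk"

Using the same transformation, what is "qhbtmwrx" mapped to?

hxtbwmqr

Each output is the input with this applied: swap the first and last characters, then swap each adjacent pair of characters (1↔2, 3↔4, ...).
On "qhbtmwrx": the first step gives "xhbtmwrq", and the second then gives "hxtbwmqr".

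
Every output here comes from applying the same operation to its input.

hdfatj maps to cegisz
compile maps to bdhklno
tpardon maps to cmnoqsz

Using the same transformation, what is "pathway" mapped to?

gosvxzz

Each output is the input with this applied: shift every letter 1 place backward in the alphabet (wrapping around), then sort the characters into alphabetical order.
"pathway" → "ozsgvzx" → "gosvxzz".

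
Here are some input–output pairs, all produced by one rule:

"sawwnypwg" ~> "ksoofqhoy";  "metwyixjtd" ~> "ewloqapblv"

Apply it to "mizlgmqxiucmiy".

Rule — shift every letter 8 places backward in the alphabet (wrapping around).
For "mizlgmqxiucmiy" the result is "eardyeipamueaq".

eardyeipamueaq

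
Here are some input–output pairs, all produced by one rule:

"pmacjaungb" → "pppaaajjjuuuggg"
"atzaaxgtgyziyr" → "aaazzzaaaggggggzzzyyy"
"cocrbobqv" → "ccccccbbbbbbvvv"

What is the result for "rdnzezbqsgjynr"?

Each output is the input with this applied: keep every other character starting from the first (positions 1st, 3rd, 5th, ...), then repeat every character 3 times.
For "rdnzezbqsgjynr", step one produces "rnebsjn"; step two turns that into "rrrnnneeebbbsssjjjnnn".

rrrnnneeebbbsssjjjnnn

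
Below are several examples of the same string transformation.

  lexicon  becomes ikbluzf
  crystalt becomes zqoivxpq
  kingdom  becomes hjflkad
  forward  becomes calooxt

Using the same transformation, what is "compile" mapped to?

The transformation: take characters alternately from the front and the back (1st, last, 2nd, 2nd-last, ...), then shift every letter 3 places backward in the alphabet (wrapping around).
"compile" → "ceolmip" → "zblijfm".

zblijfm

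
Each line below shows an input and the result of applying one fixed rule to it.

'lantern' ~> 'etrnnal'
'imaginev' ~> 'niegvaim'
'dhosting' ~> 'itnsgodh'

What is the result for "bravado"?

The transformation: move the last 3 characters to the front (rotate right by 3), then take characters alternately from the front and the back (1st, last, 2nd, 2nd-last, ...).
Applying both steps to "bravado": "adobrav", then "avdaorb".

avdaorb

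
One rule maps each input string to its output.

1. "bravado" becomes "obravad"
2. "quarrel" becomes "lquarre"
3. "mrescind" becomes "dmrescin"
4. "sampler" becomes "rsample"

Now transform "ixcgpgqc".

cixcgpgq

In each case the input is transformed by: move the last character to the front.
So "ixcgpgqc" becomes "cixcgpgq".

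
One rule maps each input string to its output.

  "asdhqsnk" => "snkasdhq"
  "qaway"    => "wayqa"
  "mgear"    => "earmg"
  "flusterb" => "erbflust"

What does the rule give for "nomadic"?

Looking at the pairs, the operation is to move the last 3 characters to the front (rotate right by 3).
Doing the same to "nomadic": "dicnoma".

dicnoma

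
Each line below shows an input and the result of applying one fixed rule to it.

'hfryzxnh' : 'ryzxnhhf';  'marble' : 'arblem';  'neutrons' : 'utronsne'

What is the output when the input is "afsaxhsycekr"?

xhsycekrafsa

Rule — swap the front and back halves of the string, then move the last 2 characters to the front (rotate right by 2).
For "afsaxhsycekr" the result is "xhsycekrafsa".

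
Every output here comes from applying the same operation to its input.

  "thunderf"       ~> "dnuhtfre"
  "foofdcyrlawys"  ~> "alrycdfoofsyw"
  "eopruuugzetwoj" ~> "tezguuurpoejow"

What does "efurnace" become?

nrufeeca

Each output is the input with this applied: move the last 3 characters to the front (rotate right by 3), then reverse the string.
Applying that to "efurnace" gives "nrufeeca".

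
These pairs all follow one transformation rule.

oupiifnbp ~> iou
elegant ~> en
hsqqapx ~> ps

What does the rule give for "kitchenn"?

hn

Rule — sort the characters into alphabetical order, then keep one character in every 3, starting at position 3 (positions 3rd, 6th, 9th, ...).
Working it through for "kitchenn": intermediate "cehiknnt", final "hn".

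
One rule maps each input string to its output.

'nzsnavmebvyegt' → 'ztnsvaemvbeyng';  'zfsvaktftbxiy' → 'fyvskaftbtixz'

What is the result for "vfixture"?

What's happening: swap the first and last characters, then swap each adjacent pair of characters (1↔2, 3↔4, ...).
Working it through for "vfixture": intermediate "efixturv", final "fexiutvr".
(Check on "nzsnavmebvyegt": → "tzsnavmebvyegn" → "ztnsvaemvbeyng" ✓)

fexiutvr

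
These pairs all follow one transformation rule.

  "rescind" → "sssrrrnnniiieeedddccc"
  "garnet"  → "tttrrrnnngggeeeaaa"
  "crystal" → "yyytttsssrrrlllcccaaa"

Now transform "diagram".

rrrmmmiiigggdddaaaaaa

What's happening: repeat every character 3 times, then sort the characters into reverse alphabetical order.
Applying both steps to "diagram": "dddiiiaaagggrrraaammm", then "rrrmmmiiigggdddaaaaaa".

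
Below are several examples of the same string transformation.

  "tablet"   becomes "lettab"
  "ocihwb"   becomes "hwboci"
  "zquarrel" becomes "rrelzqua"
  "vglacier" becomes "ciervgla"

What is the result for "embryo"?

Each output is the input with this applied: swap the front and back halves of the string.
For "embryo" the result is "ryoemb".

ryoemb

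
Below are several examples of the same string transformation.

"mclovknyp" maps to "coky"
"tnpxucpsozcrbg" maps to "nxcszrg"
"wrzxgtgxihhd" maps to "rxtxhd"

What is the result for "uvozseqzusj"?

vzezs

Rule — keep every other character starting from the second (positions 2nd, 4th, 6th, ...).
Applying that to "uvozseqzusj" gives "vzezs".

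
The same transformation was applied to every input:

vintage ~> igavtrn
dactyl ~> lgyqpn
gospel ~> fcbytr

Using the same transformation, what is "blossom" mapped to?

ffbbzyo

The transformation: sort the characters into reverse alphabetical order, then shift every letter 13 places forward in the alphabet (wrapping around) — i.e. ROT13.
Applying both steps to "blossom": "ssoomlb", then "ffbbzyo".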